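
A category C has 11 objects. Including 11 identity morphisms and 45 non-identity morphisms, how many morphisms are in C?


Each object has an identity morphism, giving 11 identities.
Adding the 45 non-identity morphisms:
Total = 11 + 45 = 56

56


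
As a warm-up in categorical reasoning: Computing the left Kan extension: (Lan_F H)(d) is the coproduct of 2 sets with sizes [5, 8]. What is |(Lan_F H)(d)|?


Pointwise, the left Kan extension (Lan_F H)(d) is the colimit, indexed
by the comma category (F downarrow d), of H composed with the
projection (F downarrow d) -> C. Here that colimit is given
as a coproduct (disjoint union) of sets, so its cardinality is the
sum of the sizes of the summands.
Coproduct of sets with sizes: 5 + 8
= 13

13


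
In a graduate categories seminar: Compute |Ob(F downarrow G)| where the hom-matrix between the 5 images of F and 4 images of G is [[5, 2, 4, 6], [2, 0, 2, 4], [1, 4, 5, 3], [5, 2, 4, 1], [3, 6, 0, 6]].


Objects of (F downarrow G) are triples (a, b, h: F(a)->G(b)).
The count equals the sum of all entries in the hom-matrix.
sum(row 0) = 17
sum(row 1) = 8
sum(row 2) = 13
sum(row 3) = 12
sum(row 4) = 15
Grand total = 65

65


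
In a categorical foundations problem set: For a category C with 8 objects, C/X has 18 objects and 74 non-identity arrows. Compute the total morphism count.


In the slice category C/X, objects are morphisms to X.
Identity morphisms: 18 (one per object of C/X).
Non-identity morphisms: 74.
Total = 18 + 74 = 92

92


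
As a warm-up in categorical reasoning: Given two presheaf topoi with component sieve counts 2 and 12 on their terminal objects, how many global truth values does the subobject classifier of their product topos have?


In a product of presheaf topoi E_1 x E_2, the subobject classifier
is Omega = Omega_1 x Omega_2 (componentwise), so
|Omega(top)| = |Omega_1(top_1)| * |Omega_2(top_2)|.
= 2 * 12 = 24.

24


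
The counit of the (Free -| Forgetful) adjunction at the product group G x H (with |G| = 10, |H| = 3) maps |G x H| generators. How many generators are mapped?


The counit epsilon_K: F(U(K)) -> K of the Free-Forgetful adjunction
maps |K| generators of F(U(K)) into K. For K = G x H (the product group),
|G x H| = |G| * |H|.
Total generators mapped = 10 * 3 = 30.

30


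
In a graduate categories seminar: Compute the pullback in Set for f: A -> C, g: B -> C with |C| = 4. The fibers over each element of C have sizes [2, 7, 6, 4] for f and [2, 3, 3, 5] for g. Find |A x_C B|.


The pullback A x_C B consists of pairs (a, b) with f(a) = g(b).
For each element c in C, the fiber product has |f^-1(c)| * |g^-1(c)| elements.
Summing over C: 2 * 2 + 7 * 3 + 6 * 3 + 4 * 5
= 4 + 21 + 18 + 20 = 63

63


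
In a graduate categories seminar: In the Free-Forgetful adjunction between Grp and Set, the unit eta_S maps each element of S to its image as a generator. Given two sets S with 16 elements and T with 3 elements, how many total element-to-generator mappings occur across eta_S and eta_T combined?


The unit eta_X: X -> U(F(X)) of the Free-Forgetful adjunction
maps each element of X to a generator of F(X). For X = S + T (disjoint
union in Set), |S + T| = |S| + |T|.
Total mappings = 16 + 3 = 19.

19


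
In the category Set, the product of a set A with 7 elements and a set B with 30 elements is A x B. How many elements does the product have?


In Set, the product A x B is the Cartesian product.
By the universal property, |A x B| = |A| * |B|.
|A x B| = 7 * 30 = 210

210


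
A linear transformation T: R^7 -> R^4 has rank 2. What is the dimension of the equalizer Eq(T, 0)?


The equalizer of f and the zero map is ker(f).
By the rank-nullity theorem: dim(ker(f)) = dim(domain) - rank(f).
dim(ker(f)) = 7 - 2 = 5

5


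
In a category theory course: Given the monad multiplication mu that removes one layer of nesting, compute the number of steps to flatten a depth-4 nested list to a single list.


Each application of mu: T^2 -> T removes one layer of nesting.
Starting at depth 4 (i.e., T^4(X)), we need to reach T(X).
Number of mu applications = 4 - 1 = 3

3


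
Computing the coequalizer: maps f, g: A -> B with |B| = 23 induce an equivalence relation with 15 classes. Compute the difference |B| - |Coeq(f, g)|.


The coequalizer Coeq(f, g) = B / ~ has one element per equivalence class.
|B| = 23, |Coeq(f, g)| = 15.
|B| - |Coeq(f, g)| = 23 - 15 = 8.

8


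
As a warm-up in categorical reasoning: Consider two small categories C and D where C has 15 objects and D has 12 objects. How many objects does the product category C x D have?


The product category C x D has objects that are pairs (c, d).
Number of pairs = |Ob(C)| * |Ob(D)| = 15 * 12 = 180

180


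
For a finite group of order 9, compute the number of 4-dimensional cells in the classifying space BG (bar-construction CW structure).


In the bar-construction CW model of BG, the n-cells are indexed by
n-tuples [g_1|...|g_n] of non-identity elements of G (degenerate
simplices with some g_i = e do not contribute cells), so there are
(|G| - 1)^n n-cells.
For dim = 4 with |G| = 9:
cells = (9 - 1)^4 = 8^4 = 4096

4096


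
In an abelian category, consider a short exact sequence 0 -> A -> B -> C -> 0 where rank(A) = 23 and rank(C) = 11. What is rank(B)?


For a short exact sequence 0 -> A -> B -> C -> 0,
rank is additive: rank(B) = rank(A) + rank(C).
rank(B) = 23 + 11 = 34

34


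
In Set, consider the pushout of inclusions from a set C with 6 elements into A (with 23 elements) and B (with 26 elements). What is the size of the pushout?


The pushout A +_C B identifies the images of C in A and B.
|A +_C B| = |A| + |B| - |C| (for injections).
= 23 + 26 - 6 = 43

43


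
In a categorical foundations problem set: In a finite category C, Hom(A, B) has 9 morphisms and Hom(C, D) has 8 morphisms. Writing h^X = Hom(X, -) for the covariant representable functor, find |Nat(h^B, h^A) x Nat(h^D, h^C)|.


By the Yoneda lemma, Nat(h^B, h^A) is isomorphic to Hom(A, B),
so |Nat(h^B, h^A)| = |Hom(A, B)| and |Nat(h^D, h^C)| = |Hom(C, D)|.
|Hom(A, B)| = 9, |Hom(C, D)| = 8.
|Nat(h^B, h^A) x Nat(h^D, h^C)| = 9 * 8 = 72

72


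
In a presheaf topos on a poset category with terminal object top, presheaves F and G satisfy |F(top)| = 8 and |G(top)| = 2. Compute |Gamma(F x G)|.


Global sections of a presheaf on a poset with terminal top satisfy
Gamma(H) ~ H(top). Presheaves admit pointwise products, so
(F x G)(top) = F(top) x G(top) (Cartesian product).
|Gamma(F x G)| = |F(top)| * |G(top)| = 8 * 2 = 16.

16


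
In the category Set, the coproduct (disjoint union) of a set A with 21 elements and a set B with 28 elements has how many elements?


In Set, the coproduct A + B is the disjoint union.
|A + B| = |A| + |B| = 21 + 28 = 49

49


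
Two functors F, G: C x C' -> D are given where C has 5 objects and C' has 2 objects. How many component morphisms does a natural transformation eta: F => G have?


A natural transformation eta: F => G assigns one component morphism per
object of the domain category.
The domain is the product category C x C', so
|Ob(C x C')| = |Ob(C)| * |Ob(C')| = 5 * 2 = 10.
Therefore eta has 10 component morphisms.

10


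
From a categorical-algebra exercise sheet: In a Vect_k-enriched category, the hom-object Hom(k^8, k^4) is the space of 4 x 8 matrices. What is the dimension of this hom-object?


In Vect-enriched categories, Hom(k^n, k^m) is the space of m x n matrices.
dim(Hom(k^8, k^4)) = 4 * 8 = 32

32


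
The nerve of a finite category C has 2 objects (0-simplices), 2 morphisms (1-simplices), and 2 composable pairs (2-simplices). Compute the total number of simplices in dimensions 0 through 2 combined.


The 2-skeleton of the nerve N(C) consists of simplices in dimensions 0, 1, 2:
  |N(C)_0| = 2 (objects)
  |N(C)_1| = 2 (morphisms)
  |N(C)_2| = 2 (composable pairs)
Total = 2 + 2 + 2 = 6

6


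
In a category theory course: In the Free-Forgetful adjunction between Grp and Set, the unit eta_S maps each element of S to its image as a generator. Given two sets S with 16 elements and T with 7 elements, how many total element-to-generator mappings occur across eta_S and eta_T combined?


The unit eta_X: X -> U(F(X)) of the Free-Forgetful adjunction
maps each element of X to a generator of F(X). For X = S + T (disjoint
union in Set), |S + T| = |S| + |T|.
Total mappings = 16 + 7 = 23.

23


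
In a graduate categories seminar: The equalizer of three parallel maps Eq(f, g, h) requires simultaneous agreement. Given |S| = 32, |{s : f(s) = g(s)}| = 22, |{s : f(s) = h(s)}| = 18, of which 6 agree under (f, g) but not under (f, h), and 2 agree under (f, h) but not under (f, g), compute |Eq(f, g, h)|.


Eq(f, g, h) is the triple-agreement set: points in S where all three
maps take the same value. Using inclusion-exclusion on the pairwise data:
Pair (f, g) agrees on 22 points; pair (f, h) on 18 points.
Points agreeing under (f, g) but not (f, h) = 6; under (f, h) but not (f, g) = 2.
Triple-agreement = agreement-in-(f, g) minus points that agree under (f, g) but not (f, h):
|Eq(f, g, h)| = 22 - 6 = 16
(cross-check via (f, h): 18 - 2 = 16.)

16


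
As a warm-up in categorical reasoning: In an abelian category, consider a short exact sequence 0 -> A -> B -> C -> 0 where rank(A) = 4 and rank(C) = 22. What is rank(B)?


For a short exact sequence 0 -> A -> B -> C -> 0,
rank is additive: rank(B) = rank(A) + rank(C).
rank(B) = 4 + 22 = 26

26


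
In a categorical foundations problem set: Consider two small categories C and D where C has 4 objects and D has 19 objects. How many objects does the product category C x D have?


The product category C x D has objects that are pairs (c, d).
Number of pairs = |Ob(C)| * |Ob(D)| = 4 * 19 = 76

76


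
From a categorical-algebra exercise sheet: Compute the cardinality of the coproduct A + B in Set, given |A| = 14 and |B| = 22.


In Set, the coproduct A + B is the disjoint union.
|A + B| = |A| + |B| = 14 + 22 = 36

36


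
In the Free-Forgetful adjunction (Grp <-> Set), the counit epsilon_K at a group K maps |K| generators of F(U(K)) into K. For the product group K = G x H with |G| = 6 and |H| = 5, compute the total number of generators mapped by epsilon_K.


The counit epsilon_K: F(U(K)) -> K of the Free-Forgetful adjunction
maps |K| generators of F(U(K)) into K. For K = G x H (the product group),
|G x H| = |G| * |H|.
Total generators mapped = 6 * 5 = 30.

30


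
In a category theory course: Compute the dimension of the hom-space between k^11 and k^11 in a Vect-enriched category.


In Vect-enriched categories, Hom(k^n, k^m) is the space of m x n matrices.
dim(Hom(k^11, k^11)) = 11 * 11 = 121

121


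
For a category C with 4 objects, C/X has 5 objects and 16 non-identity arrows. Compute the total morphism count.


In the slice category C/X, objects are morphisms to X.
Identity morphisms: 5 (one per object of C/X).
Non-identity morphisms: 16.
Total = 5 + 16 = 21

21


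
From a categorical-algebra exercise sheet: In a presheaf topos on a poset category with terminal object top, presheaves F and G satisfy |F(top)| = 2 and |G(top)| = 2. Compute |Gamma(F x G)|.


Global sections of a presheaf on a poset with terminal top satisfy
Gamma(H) ~ H(top). Presheaves admit pointwise products, so
(F x G)(top) = F(top) x G(top) (Cartesian product).
|Gamma(F x G)| = |F(top)| * |G(top)| = 2 * 2 = 4.

4


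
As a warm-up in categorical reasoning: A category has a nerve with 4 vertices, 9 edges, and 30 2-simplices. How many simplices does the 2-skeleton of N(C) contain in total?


The 2-skeleton of the nerve N(C) consists of simplices in dimensions 0, 1, 2:
  |N(C)_0| = 4 (objects)
  |N(C)_1| = 9 (morphisms)
  |N(C)_2| = 30 (composable pairs)
Total = 4 + 9 + 30 = 43

43


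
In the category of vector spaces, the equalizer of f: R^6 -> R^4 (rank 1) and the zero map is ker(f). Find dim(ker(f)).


The equalizer of f and the zero map is ker(f).
By the rank-nullity theorem: dim(ker(f)) = dim(domain) - rank(f).
dim(ker(f)) = 6 - 1 = 5

5


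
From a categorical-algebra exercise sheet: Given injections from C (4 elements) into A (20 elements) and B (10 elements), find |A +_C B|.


The pushout A +_C B identifies the images of C in A and B.
|A +_C B| = |A| + |B| - |C| (for injections).
= 20 + 10 - 4 = 26

26


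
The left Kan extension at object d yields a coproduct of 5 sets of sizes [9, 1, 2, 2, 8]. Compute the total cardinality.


Pointwise, the left Kan extension (Lan_F H)(d) is the colimit, indexed
by the comma category (F downarrow d), of H composed with the
projection (F downarrow d) -> C. Here that colimit is given
as a coproduct (disjoint union) of sets, so its cardinality is the
sum of the sizes of the summands.
Coproduct of sets with sizes: 9 + 1 + 2 + 2 + 8
= 22

22


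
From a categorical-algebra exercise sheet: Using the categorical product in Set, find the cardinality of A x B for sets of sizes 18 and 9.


In Set, the product A x B is the Cartesian product.
By the universal property, |A x B| = |A| * |B|.
|A x B| = 18 * 9 = 162

162


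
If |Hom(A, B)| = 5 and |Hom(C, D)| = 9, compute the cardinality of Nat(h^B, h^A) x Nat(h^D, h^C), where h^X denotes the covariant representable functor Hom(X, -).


By the Yoneda lemma, Nat(h^B, h^A) is isomorphic to Hom(A, B),
so |Nat(h^B, h^A)| = |Hom(A, B)| and |Nat(h^D, h^C)| = |Hom(C, D)|.
|Hom(A, B)| = 5, |Hom(C, D)| = 9.
|Nat(h^B, h^A) x Nat(h^D, h^C)| = 5 * 9 = 45

45


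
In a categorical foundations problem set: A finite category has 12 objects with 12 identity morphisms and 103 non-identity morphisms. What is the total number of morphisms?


Each object has an identity morphism, giving 12 identities.
Adding the 103 non-identity morphisms:
Total = 12 + 103 = 115

115


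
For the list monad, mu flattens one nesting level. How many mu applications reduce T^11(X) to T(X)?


Each application of mu: T^2 -> T removes one layer of nesting.
Starting at depth 11 (i.e., T^11(X)), we need to reach T(X).
Number of mu applications = 11 - 1 = 10

10


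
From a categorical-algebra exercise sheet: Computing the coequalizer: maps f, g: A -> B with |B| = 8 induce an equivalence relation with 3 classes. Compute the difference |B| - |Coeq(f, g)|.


The coequalizer Coeq(f, g) = B / ~ has one element per equivalence class.
|B| = 8, |Coeq(f, g)| = 3.
|B| - |Coeq(f, g)| = 8 - 3 = 5.

5


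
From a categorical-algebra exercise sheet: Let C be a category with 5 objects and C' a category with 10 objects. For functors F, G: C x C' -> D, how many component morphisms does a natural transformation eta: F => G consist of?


A natural transformation eta: F => G assigns one component morphism per
object of the domain category.
The domain is the product category C x C', so
|Ob(C x C')| = |Ob(C)| * |Ob(C')| = 5 * 10 = 50.
Therefore eta has 50 component morphisms.

50


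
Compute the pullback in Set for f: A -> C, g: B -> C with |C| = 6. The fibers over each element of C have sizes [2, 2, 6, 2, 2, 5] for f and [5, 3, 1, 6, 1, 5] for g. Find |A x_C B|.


The pullback A x_C B consists of pairs (a, b) with f(a) = g(b).
For each element c in C, the fiber product has |f^-1(c)| * |g^-1(c)| elements.
Summing over C: 2 * 5 + 2 * 3 + 6 * 1 + 2 * 6 + 2 * 1 + 5 * 5
= 10 + 6 + 6 + 12 + 2 + 25 = 61

61


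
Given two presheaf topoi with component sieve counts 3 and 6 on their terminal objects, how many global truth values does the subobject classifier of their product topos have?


In a product of presheaf topoi E_1 x E_2, the subobject classifier
is Omega = Omega_1 x Omega_2 (componentwise), so
|Omega(top)| = |Omega_1(top_1)| * |Omega_2(top_2)|.
= 3 * 6 = 18.

18


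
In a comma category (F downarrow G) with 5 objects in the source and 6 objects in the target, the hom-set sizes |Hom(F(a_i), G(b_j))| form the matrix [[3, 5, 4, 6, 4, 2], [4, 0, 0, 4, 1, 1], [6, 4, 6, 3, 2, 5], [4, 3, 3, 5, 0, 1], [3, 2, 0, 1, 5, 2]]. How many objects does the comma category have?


Objects of (F downarrow G) are triples (a, b, h: F(a)->G(b)).
The count equals the sum of all entries in the hom-matrix.
sum(row 0) = 24
sum(row 1) = 10
sum(row 2) = 26
sum(row 3) = 16
sum(row 4) = 13
Grand total = 89

89


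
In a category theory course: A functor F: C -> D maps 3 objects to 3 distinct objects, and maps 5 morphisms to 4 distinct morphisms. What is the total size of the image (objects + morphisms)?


The image of F consists of distinct objects and distinct morphisms.
|Im(F)| on objects = 3
|Im(F)| on morphisms = 4
Total image cardinality = 3 + 4 = 7

7


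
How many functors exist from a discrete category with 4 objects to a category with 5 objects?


A functor from a discrete category C to D is determined by
where each object maps. Each of the 4 objects of C can map
to any of the 5 objects of D independently.
Number of functors = 5^4 = 625

625


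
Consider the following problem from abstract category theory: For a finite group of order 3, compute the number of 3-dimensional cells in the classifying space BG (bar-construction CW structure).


In the bar-construction CW model of BG, the n-cells are indexed by
n-tuples [g_1|...|g_n] of non-identity elements of G (degenerate
simplices with some g_i = e do not contribute cells), so there are
(|G| - 1)^n n-cells.
For dim = 3 with |G| = 3:
cells = (3 - 1)^3 = 2^3 = 8

8


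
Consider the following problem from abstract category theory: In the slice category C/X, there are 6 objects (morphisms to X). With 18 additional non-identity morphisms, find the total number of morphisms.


In the slice category C/X, objects are morphisms to X.
Identity morphisms: 6 (one per object of C/X).
Non-identity morphisms: 18.
Total = 6 + 18 = 24

24


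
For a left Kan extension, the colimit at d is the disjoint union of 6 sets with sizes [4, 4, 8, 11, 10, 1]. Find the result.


Pointwise, the left Kan extension (Lan_F H)(d) is the colimit, indexed
by the comma category (F downarrow d), of H composed with the
projection (F downarrow d) -> C. Here that colimit is given
as a coproduct (disjoint union) of sets, so its cardinality is the
sum of the sizes of the summands.
Coproduct of sets with sizes: 4 + 4 + 8 + 11 + 10 + 1
= 38

38


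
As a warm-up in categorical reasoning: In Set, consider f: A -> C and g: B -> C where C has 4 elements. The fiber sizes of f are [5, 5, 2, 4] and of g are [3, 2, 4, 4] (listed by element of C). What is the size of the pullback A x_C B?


The pullback A x_C B consists of pairs (a, b) with f(a) = g(b).
For each element c in C, the fiber product has |f^-1(c)| * |g^-1(c)| elements.
Summing over C: 5 * 3 + 5 * 2 + 2 * 4 + 4 * 4
= 15 + 10 + 8 + 16 = 49

49


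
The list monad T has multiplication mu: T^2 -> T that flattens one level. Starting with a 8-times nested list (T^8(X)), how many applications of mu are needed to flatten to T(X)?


Each application of mu: T^2 -> T removes one layer of nesting.
Starting at depth 8 (i.e., T^8(X)), we need to reach T(X).
Number of mu applications = 8 - 1 = 7

7


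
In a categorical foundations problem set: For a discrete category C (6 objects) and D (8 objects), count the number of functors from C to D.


A functor from a discrete category C to D is determined by
where each object maps. Each of the 6 objects of C can map
to any of the 8 objects of D independently.
Number of functors = 8^6 = 262144

262144


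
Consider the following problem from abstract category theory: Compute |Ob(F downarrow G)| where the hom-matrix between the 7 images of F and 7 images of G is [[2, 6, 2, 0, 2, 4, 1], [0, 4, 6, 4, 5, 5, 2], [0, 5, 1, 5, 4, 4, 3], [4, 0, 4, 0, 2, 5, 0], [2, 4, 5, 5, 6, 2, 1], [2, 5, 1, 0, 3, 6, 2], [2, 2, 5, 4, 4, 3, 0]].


Objects of (F downarrow G) are triples (a, b, h: F(a)->G(b)).
The count equals the sum of all entries in the hom-matrix.
sum(row 0) = 17
sum(row 1) = 26
sum(row 2) = 22
sum(row 3) = 15
sum(row 4) = 25
sum(row 5) = 19
sum(row 6) = 20
Grand total = 144

144


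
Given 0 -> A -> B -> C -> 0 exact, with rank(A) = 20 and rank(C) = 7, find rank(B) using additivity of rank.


For a short exact sequence 0 -> A -> B -> C -> 0,
rank is additive: rank(B) = rank(A) + rank(C).
rank(B) = 20 + 7 = 27

27


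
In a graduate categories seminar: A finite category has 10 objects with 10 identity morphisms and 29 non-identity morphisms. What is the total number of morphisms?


Each object has an identity morphism, giving 10 identities.
Adding the 29 non-identity morphisms:
Total = 10 + 29 = 39

39


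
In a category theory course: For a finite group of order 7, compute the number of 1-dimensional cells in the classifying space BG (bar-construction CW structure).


In the bar-construction CW model of BG, the n-cells are indexed by
n-tuples [g_1|...|g_n] of non-identity elements of G (degenerate
simplices with some g_i = e do not contribute cells), so there are
(|G| - 1)^n n-cells.
For dim = 1 with |G| = 7:
cells = (7 - 1)^1 = 6^1 = 6

6


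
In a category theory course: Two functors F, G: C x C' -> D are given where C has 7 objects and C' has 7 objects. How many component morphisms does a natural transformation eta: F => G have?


A natural transformation eta: F => G assigns one component morphism per
object of the domain category.
The domain is the product category C x C', so
|Ob(C x C')| = |Ob(C)| * |Ob(C')| = 7 * 7 = 49.
Therefore eta has 49 component morphisms.

49


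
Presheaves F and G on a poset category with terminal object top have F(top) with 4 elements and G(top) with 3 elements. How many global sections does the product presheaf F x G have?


Global sections of a presheaf on a poset with terminal top satisfy
Gamma(H) ~ H(top). Presheaves admit pointwise products, so
(F x G)(top) = F(top) x G(top) (Cartesian product).
|Gamma(F x G)| = |F(top)| * |G(top)| = 4 * 3 = 12.

12


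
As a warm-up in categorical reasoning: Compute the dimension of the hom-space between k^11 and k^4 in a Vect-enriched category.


In Vect-enriched categories, Hom(k^n, k^m) is the space of m x n matrices.
dim(Hom(k^11, k^4)) = 4 * 11 = 44

44


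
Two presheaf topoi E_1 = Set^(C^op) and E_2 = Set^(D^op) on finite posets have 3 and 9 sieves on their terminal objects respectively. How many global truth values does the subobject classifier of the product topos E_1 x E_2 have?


In a product of presheaf topoi E_1 x E_2, the subobject classifier
is Omega = Omega_1 x Omega_2 (componentwise), so
|Omega(top)| = |Omega_1(top_1)| * |Omega_2(top_2)|.
= 3 * 9 = 27.

27


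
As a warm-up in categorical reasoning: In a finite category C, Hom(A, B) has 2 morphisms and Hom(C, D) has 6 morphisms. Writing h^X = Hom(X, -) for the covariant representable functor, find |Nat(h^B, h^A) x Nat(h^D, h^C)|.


By the Yoneda lemma, Nat(h^B, h^A) is isomorphic to Hom(A, B),
so |Nat(h^B, h^A)| = |Hom(A, B)| and |Nat(h^D, h^C)| = |Hom(C, D)|.
|Hom(A, B)| = 2, |Hom(C, D)| = 6.
|Nat(h^B, h^A) x Nat(h^D, h^C)| = 2 * 6 = 12

12


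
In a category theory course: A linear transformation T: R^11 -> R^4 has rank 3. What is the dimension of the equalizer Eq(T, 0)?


The equalizer of f and the zero map is ker(f).
By the rank-nullity theorem: dim(ker(f)) = dim(domain) - rank(f).
dim(ker(f)) = 11 - 3 = 8

8


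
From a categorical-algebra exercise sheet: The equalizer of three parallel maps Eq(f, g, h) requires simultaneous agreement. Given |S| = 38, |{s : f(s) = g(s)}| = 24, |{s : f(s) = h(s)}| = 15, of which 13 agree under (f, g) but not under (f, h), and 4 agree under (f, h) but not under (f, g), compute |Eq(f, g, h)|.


Eq(f, g, h) is the triple-agreement set: points in S where all three
maps take the same value. Using inclusion-exclusion on the pairwise data:
Pair (f, g) agrees on 24 points; pair (f, h) on 15 points.
Points agreeing under (f, g) but not (f, h) = 13; under (f, h) but not (f, g) = 4.
Triple-agreement = agreement-in-(f, g) minus points that agree under (f, g) but not (f, h):
|Eq(f, g, h)| = 24 - 13 = 11
(cross-check via (f, h): 15 - 4 = 11.)

11


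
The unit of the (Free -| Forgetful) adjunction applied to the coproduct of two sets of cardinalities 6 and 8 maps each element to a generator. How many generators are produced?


The unit eta_X: X -> U(F(X)) of the Free-Forgetful adjunction
maps each element of X to a generator of F(X). For X = S + T (disjoint
union in Set), |S + T| = |S| + |T|.
Total mappings = 6 + 8 = 14.

14


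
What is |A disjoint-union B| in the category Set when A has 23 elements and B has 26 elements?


In Set, the coproduct A + B is the disjoint union.
|A + B| = |A| + |B| = 23 + 26 = 49

49


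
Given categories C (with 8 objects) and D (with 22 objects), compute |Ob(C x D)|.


The product category C x D has objects that are pairs (c, d).
Number of pairs = |Ob(C)| * |Ob(D)| = 8 * 22 = 176

176


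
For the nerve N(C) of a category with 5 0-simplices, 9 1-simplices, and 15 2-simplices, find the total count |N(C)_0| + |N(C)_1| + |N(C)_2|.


The 2-skeleton of the nerve N(C) consists of simplices in dimensions 0, 1, 2:
  |N(C)_0| = 5 (objects)
  |N(C)_1| = 9 (morphisms)
  |N(C)_2| = 15 (composable pairs)
Total = 5 + 9 + 15 = 29

29


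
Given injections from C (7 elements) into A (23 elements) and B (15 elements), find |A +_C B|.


The pushout A +_C B identifies the images of C in A and B.
|A +_C B| = |A| + |B| - |C| (for injections).
= 23 + 15 - 7 = 31

31


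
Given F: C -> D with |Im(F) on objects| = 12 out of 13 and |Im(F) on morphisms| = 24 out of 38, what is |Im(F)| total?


The image of F consists of distinct objects and distinct morphisms.
|Im(F)| on objects = 12
|Im(F)| on morphisms = 24
Total image cardinality = 12 + 24 = 36

36


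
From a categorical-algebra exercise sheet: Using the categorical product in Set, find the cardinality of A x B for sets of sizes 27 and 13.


In Set, the product A x B is the Cartesian product.
By the universal property, |A x B| = |A| * |B|.
|A x B| = 27 * 13 = 351

351


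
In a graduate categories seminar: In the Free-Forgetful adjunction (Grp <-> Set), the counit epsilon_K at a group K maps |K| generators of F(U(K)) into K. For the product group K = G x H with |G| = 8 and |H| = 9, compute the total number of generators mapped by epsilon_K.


The counit epsilon_K: F(U(K)) -> K of the Free-Forgetful adjunction
maps |K| generators of F(U(K)) into K. For K = G x H (the product group),
|G x H| = |G| * |H|.
Total generators mapped = 8 * 9 = 72.

72


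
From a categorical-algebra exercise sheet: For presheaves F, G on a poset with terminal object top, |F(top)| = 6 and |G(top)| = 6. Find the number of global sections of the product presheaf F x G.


Global sections of a presheaf on a poset with terminal top satisfy
Gamma(H) ~ H(top). Presheaves admit pointwise products, so
(F x G)(top) = F(top) x G(top) (Cartesian product).
|Gamma(F x G)| = |F(top)| * |G(top)| = 6 * 6 = 36.

36


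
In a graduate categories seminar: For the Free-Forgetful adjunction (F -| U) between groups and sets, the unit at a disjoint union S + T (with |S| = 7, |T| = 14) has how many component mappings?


The unit eta_X: X -> U(F(X)) of the Free-Forgetful adjunction
maps each element of X to a generator of F(X). For X = S + T (disjoint
union in Set), |S + T| = |S| + |T|.
Total mappings = 7 + 14 = 21.

21


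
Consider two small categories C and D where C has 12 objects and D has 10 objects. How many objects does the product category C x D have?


The product category C x D has objects that are pairs (c, d).
Number of pairs = |Ob(C)| * |Ob(D)| = 12 * 10 = 120

120


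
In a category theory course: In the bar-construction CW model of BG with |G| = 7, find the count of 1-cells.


In the bar-construction CW model of BG, the n-cells are indexed by
n-tuples [g_1|...|g_n] of non-identity elements of G (degenerate
simplices with some g_i = e do not contribute cells), so there are
(|G| - 1)^n n-cells.
For dim = 1 with |G| = 7:
cells = (7 - 1)^1 = 6^1 = 6

6


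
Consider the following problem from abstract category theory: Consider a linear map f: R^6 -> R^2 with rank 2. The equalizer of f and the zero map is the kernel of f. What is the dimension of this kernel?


The equalizer of f and the zero map is ker(f).
By the rank-nullity theorem: dim(ker(f)) = dim(domain) - rank(f).
dim(ker(f)) = 6 - 2 = 4

4


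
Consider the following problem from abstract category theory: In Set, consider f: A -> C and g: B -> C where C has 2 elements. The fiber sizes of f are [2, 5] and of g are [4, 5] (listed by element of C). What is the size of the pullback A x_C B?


The pullback A x_C B consists of pairs (a, b) with f(a) = g(b).
For each element c in C, the fiber product has |f^-1(c)| * |g^-1(c)| elements.
Summing over C: 2 * 4 + 5 * 5
= 8 + 25 = 33

33


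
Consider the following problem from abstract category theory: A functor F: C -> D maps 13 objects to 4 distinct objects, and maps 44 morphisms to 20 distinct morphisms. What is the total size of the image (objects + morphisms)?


The image of F consists of distinct objects and distinct morphisms.
|Im(F)| on objects = 4
|Im(F)| on morphisms = 20
Total image cardinality = 4 + 20 = 24

24


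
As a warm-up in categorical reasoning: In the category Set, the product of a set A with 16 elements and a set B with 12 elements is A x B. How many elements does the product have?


In Set, the product A x B is the Cartesian product.
By the universal property, |A x B| = |A| * |B|.
|A x B| = 16 * 12 = 192

192


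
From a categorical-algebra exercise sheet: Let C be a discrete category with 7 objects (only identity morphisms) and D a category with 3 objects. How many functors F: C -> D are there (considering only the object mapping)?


A functor from a discrete category C to D is determined by
where each object maps. Each of the 7 objects of C can map
to any of the 3 objects of D independently.
Number of functors = 3^7 = 2187

2187


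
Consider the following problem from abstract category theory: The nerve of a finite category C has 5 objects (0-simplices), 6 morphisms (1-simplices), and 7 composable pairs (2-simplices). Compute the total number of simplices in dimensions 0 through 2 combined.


The 2-skeleton of the nerve N(C) consists of simplices in dimensions 0, 1, 2:
  |N(C)_0| = 5 (objects)
  |N(C)_1| = 6 (morphisms)
  |N(C)_2| = 7 (composable pairs)
Total = 5 + 6 + 7 = 18

18


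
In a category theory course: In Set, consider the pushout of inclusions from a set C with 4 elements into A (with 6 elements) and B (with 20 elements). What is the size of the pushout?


The pushout A +_C B identifies the images of C in A and B.
|A +_C B| = |A| + |B| - |C| (for injections).
= 6 + 20 - 4 = 22

22


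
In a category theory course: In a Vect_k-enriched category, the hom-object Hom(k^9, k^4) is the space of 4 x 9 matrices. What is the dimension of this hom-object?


In Vect-enriched categories, Hom(k^n, k^m) is the space of m x n matrices.
dim(Hom(k^9, k^4)) = 4 * 9 = 36

36


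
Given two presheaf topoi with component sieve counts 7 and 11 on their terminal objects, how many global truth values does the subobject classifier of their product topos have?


In a product of presheaf topoi E_1 x E_2, the subobject classifier
is Omega = Omega_1 x Omega_2 (componentwise), so
|Omega(top)| = |Omega_1(top_1)| * |Omega_2(top_2)|.
= 7 * 11 = 77.

77


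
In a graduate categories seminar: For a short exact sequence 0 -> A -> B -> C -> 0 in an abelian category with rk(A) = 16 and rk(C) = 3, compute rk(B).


For a short exact sequence 0 -> A -> B -> C -> 0,
rank is additive: rank(B) = rank(A) + rank(C).
rank(B) = 16 + 3 = 19

19


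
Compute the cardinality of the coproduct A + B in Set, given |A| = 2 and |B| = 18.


In Set, the coproduct A + B is the disjoint union.
|A + B| = |A| + |B| = 2 + 18 = 20

20


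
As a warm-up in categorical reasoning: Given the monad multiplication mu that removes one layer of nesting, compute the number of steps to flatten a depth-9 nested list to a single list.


Each application of mu: T^2 -> T removes one layer of nesting.
Starting at depth 9 (i.e., T^9(X)), we need to reach T(X).
Number of mu applications = 9 - 1 = 8

8


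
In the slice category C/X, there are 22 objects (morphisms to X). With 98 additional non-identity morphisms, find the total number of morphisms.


In the slice category C/X, objects are morphisms to X.
Identity morphisms: 22 (one per object of C/X).
Non-identity morphisms: 98.
Total = 22 + 98 = 120

120


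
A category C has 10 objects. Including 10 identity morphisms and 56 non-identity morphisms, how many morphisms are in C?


Each object has an identity morphism, giving 10 identities.
Adding the 56 non-identity morphisms:
Total = 10 + 56 = 66

66


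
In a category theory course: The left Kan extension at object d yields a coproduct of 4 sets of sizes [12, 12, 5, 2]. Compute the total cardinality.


Pointwise, the left Kan extension (Lan_F H)(d) is the colimit, indexed
by the comma category (F downarrow d), of H composed with the
projection (F downarrow d) -> C. Here that colimit is given
as a coproduct (disjoint union) of sets, so its cardinality is the
sum of the sizes of the summands.
Coproduct of sets with sizes: 12 + 12 + 5 + 2
= 31

31


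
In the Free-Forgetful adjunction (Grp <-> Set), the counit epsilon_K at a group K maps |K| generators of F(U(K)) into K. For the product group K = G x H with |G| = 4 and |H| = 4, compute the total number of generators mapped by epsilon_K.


The counit epsilon_K: F(U(K)) -> K of the Free-Forgetful adjunction
maps |K| generators of F(U(K)) into K. For K = G x H (the product group),
|G x H| = |G| * |H|.
Total generators mapped = 4 * 4 = 16.

16


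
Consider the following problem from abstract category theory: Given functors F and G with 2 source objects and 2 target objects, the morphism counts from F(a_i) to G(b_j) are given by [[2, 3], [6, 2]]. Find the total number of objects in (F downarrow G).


Objects of (F downarrow G) are triples (a, b, h: F(a)->G(b)).
The count equals the sum of all entries in the hom-matrix.
sum(row 0) = 5
sum(row 1) = 8
Grand total = 13

13


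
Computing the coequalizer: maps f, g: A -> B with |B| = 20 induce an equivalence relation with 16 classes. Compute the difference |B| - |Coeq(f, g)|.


The coequalizer Coeq(f, g) = B / ~ has one element per equivalence class.
|B| = 20, |Coeq(f, g)| = 16.
|B| - |Coeq(f, g)| = 20 - 16 = 4.

4


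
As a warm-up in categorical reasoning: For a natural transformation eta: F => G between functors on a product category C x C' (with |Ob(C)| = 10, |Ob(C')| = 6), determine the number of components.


A natural transformation eta: F => G assigns one component morphism per
object of the domain category.
The domain is the product category C x C', so
|Ob(C x C')| = |Ob(C)| * |Ob(C')| = 10 * 6 = 60.
Therefore eta has 60 component morphisms.

60


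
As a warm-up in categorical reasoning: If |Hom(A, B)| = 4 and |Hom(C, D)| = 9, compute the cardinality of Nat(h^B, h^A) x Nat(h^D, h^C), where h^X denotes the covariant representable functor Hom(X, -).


By the Yoneda lemma, Nat(h^B, h^A) is isomorphic to Hom(A, B),
so |Nat(h^B, h^A)| = |Hom(A, B)| and |Nat(h^D, h^C)| = |Hom(C, D)|.
|Hom(A, B)| = 4, |Hom(C, D)| = 9.
|Nat(h^B, h^A) x Nat(h^D, h^C)| = 4 * 9 = 36

36


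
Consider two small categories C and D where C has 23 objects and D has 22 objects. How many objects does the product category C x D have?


The product category C x D has objects that are pairs (c, d).
Number of pairs = |Ob(C)| * |Ob(D)| = 23 * 22 = 506

506


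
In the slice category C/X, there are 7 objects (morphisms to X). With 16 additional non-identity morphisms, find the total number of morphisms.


In the slice category C/X, objects are morphisms to X.
Identity morphisms: 7 (one per object of C/X).
Non-identity morphisms: 16.
Total = 7 + 16 = 23

23


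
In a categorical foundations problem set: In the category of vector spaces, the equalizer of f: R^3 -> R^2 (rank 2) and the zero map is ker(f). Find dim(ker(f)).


The equalizer of f and the zero map is ker(f).
By the rank-nullity theorem: dim(ker(f)) = dim(domain) - rank(f).
dim(ker(f)) = 3 - 2 = 1

1


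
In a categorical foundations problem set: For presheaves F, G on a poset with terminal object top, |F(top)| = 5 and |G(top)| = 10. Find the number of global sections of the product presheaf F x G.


Global sections of a presheaf on a poset with terminal top satisfy
Gamma(H) ~ H(top). Presheaves admit pointwise products, so
(F x G)(top) = F(top) x G(top) (Cartesian product).
|Gamma(F x G)| = |F(top)| * |G(top)| = 5 * 10 = 50.

50


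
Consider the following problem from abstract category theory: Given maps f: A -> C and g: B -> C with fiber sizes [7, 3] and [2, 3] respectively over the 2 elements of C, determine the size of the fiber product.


The pullback A x_C B consists of pairs (a, b) with f(a) = g(b).
For each element c in C, the fiber product has |f^-1(c)| * |g^-1(c)| elements.
Summing over C: 7 * 2 + 3 * 3
= 14 + 9 = 23

23


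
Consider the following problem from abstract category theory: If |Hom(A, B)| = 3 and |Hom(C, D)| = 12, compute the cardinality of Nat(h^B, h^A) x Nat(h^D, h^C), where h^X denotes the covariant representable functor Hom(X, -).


By the Yoneda lemma, Nat(h^B, h^A) is isomorphic to Hom(A, B),
so |Nat(h^B, h^A)| = |Hom(A, B)| and |Nat(h^D, h^C)| = |Hom(C, D)|.
|Hom(A, B)| = 3, |Hom(C, D)| = 12.
|Nat(h^B, h^A) x Nat(h^D, h^C)| = 3 * 12 = 36

36


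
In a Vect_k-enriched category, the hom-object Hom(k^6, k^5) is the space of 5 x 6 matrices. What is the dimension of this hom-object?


In Vect-enriched categories, Hom(k^n, k^m) is the space of m x n matrices.
dim(Hom(k^6, k^5)) = 5 * 6 = 30

30


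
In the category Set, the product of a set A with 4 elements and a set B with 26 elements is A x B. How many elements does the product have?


In Set, the product A x B is the Cartesian product.
By the universal property, |A x B| = |A| * |B|.
|A x B| = 4 * 26 = 104

104


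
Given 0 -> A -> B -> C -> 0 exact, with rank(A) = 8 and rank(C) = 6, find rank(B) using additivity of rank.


For a short exact sequence 0 -> A -> B -> C -> 0,
rank is additive: rank(B) = rank(A) + rank(C).
rank(B) = 8 + 6 = 14

14


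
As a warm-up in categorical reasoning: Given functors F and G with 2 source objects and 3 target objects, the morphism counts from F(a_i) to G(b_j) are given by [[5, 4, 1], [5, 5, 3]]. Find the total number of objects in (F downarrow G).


Objects of (F downarrow G) are triples (a, b, h: F(a)->G(b)).
The count equals the sum of all entries in the hom-matrix.
sum(row 0) = 10
sum(row 1) = 13
Grand total = 23

23


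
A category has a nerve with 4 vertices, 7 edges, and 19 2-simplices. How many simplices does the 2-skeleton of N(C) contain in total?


The 2-skeleton of the nerve N(C) consists of simplices in dimensions 0, 1, 2:
  |N(C)_0| = 4 (objects)
  |N(C)_1| = 7 (morphisms)
  |N(C)_2| = 19 (composable pairs)
Total = 4 + 7 + 19 = 30

30


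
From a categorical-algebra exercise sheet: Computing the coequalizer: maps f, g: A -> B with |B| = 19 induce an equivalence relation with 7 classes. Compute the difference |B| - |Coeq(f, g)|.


The coequalizer Coeq(f, g) = B / ~ has one element per equivalence class.
|B| = 19, |Coeq(f, g)| = 7.
|B| - |Coeq(f, g)| = 19 - 7 = 12.

12


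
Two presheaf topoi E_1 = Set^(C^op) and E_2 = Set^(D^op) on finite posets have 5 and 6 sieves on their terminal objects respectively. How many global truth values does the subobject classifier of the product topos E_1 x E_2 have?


In a product of presheaf topoi E_1 x E_2, the subobject classifier
is Omega = Omega_1 x Omega_2 (componentwise), so
|Omega(top)| = |Omega_1(top_1)| * |Omega_2(top_2)|.
= 5 * 6 = 30.

30


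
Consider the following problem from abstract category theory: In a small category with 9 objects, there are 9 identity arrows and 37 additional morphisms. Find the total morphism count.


Each object has an identity morphism, giving 9 identities.
Adding the 37 non-identity morphisms:
Total = 9 + 37 = 46

46
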